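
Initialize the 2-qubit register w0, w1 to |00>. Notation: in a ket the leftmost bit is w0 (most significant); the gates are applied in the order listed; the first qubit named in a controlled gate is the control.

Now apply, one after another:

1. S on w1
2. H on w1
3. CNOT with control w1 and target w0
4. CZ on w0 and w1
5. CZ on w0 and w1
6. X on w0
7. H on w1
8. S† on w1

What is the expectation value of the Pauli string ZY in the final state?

The observable ZY averages to 1.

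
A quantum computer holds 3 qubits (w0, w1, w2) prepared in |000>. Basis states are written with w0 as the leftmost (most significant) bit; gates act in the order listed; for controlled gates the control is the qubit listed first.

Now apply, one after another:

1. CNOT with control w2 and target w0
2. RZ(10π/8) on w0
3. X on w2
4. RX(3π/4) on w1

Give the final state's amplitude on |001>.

|001> carries amplitude -sqrt(2 - sqrt(2))*exp(3*I*pi/8)/2 in the final state.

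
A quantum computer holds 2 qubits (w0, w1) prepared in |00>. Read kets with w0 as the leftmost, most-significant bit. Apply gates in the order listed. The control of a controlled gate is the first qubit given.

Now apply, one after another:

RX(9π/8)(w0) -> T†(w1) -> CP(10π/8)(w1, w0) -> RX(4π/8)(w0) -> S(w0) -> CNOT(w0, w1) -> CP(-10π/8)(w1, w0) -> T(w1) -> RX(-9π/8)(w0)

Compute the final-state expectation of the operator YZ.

The expectation value of YZ is -sqrt(2 - sqrt(2))/2.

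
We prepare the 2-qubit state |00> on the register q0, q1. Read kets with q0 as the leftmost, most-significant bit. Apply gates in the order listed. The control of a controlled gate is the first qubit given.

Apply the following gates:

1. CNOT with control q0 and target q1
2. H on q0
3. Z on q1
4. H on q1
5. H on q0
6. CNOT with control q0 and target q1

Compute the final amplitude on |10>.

The final state's coefficient on |10> equals 0.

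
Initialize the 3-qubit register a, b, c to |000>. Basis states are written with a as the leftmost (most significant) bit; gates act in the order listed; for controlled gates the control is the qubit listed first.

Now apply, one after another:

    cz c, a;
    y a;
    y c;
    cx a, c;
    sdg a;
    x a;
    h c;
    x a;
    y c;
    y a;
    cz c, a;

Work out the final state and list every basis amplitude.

The final amplitudes are -sqrt(2)*I/2 on |000>, sqrt(2)*I/2 on |001>, and 0 on every other basis state.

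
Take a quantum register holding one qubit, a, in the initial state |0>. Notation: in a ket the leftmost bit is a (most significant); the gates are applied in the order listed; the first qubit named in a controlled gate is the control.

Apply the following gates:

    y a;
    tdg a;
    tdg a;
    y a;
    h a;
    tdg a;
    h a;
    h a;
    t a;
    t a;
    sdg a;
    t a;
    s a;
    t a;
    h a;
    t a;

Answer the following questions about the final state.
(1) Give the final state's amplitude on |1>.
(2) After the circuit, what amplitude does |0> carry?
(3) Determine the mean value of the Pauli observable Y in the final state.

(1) |1> carries amplitude -I/2 - exp(3*I*pi/4)/2 in the final state.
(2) |0> carries amplitude -I/2 + exp(I*pi/4)/2 in the final state.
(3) In the final state, Y has expectation -1/2.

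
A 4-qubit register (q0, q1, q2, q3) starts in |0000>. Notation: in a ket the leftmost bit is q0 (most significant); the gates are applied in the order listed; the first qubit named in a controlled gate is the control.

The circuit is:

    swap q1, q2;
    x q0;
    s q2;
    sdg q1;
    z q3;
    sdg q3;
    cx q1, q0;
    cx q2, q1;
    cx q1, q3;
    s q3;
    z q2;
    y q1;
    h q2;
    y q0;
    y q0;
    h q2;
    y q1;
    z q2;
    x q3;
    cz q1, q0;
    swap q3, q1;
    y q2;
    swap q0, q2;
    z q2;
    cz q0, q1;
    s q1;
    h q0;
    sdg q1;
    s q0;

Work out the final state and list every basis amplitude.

The resulting statevector has amplitude sqrt(2)*I/2 on |0110>, sqrt(2)/2 on |1110>, and 0 on every other basis state. Key observation: gates 11-18 undo each other exactly, leaving only the rest of the circuit to track.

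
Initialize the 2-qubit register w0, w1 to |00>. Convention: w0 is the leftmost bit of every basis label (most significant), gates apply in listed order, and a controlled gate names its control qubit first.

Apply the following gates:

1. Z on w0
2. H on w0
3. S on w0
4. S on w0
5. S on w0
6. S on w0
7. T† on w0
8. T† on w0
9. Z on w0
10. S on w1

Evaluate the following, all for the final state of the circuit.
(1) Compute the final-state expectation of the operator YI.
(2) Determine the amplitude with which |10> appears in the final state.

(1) The observable YI averages to 1. Key observation: gates 3-6 undo each other exactly, leaving only the rest of the circuit to track.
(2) The amplitude on |10> is sqrt(2)*I/2.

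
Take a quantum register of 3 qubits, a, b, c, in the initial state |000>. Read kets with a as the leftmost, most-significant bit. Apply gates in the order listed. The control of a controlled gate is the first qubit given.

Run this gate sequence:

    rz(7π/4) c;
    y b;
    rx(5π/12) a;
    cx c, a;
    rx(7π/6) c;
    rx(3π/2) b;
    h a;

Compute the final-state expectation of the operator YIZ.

The observable YIZ averages to -3*sqrt(2)/8 - sqrt(6)/8.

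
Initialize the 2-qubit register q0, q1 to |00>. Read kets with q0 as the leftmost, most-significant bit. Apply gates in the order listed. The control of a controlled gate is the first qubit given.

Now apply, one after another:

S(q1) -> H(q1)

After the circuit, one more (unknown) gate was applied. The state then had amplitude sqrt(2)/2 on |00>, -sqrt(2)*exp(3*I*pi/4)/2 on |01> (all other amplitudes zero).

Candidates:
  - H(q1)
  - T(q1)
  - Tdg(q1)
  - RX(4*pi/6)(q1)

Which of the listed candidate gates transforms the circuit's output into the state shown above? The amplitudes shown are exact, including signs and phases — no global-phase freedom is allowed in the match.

It was Tdg(q1) that produced the state shown.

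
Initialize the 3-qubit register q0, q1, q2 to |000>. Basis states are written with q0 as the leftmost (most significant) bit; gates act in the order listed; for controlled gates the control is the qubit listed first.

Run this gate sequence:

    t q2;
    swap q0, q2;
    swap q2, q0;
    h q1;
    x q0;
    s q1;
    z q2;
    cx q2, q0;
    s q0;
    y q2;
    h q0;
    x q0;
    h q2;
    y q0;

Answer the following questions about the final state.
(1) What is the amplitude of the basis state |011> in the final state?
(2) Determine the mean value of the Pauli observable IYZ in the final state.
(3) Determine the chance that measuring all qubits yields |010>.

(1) The final state's coefficient on |011> equals sqrt(2)/4.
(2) In the final state, IYZ has expectation 0.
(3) Outcome |010> occurs with probability 1/8.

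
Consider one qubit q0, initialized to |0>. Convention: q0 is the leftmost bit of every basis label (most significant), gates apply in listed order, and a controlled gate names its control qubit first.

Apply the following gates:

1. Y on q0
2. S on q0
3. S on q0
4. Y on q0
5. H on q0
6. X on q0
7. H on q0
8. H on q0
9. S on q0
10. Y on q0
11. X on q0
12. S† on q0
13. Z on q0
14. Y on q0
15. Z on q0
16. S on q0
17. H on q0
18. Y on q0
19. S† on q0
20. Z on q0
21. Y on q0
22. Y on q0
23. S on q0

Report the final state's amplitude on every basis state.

The final amplitudes are 1/2 + I/2 on |0>, -1/2 + I/2 on |1>.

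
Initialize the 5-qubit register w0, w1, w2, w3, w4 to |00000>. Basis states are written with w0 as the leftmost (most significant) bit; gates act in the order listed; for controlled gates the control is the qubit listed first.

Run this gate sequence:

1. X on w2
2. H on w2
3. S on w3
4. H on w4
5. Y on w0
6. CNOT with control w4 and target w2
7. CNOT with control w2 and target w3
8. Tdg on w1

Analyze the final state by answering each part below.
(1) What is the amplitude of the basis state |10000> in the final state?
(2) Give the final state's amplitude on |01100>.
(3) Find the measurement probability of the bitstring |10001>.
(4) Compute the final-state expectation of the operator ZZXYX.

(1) The final state's coefficient on |10000> equals I/2.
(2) The final state's coefficient on |01100> equals 0.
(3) Outcome |10001> occurs with probability 1/4.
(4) In the final state, ZZXYX has expectation 0.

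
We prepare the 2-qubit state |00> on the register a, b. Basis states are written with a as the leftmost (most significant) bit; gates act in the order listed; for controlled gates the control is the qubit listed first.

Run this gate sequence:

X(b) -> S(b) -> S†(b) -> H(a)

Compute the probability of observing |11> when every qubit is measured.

The probability of measuring |11> is 1/2. Key observation: gates 2-3 undo each other exactly, leaving only the rest of the circuit to track.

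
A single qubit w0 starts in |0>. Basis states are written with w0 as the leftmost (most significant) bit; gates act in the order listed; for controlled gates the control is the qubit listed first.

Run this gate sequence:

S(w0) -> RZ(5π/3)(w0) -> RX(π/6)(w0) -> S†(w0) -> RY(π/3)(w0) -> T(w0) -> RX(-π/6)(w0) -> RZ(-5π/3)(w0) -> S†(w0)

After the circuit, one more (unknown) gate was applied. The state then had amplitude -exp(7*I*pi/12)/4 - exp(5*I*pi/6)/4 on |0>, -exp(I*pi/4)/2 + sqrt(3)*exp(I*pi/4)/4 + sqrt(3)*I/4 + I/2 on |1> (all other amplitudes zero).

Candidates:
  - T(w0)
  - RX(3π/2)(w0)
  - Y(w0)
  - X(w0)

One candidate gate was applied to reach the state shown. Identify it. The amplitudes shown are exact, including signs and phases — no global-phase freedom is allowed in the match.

It was Y(w0) that produced the state shown.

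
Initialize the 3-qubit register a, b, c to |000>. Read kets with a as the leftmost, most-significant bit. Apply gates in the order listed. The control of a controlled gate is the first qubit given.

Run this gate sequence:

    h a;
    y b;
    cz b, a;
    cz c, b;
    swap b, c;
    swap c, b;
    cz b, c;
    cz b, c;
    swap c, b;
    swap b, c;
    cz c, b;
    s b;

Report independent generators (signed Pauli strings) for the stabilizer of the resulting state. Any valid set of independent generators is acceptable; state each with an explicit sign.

One valid set of independent stabilizer generators is -XII, -IZI, +IIZ (any independent generating set of the same group is equally correct).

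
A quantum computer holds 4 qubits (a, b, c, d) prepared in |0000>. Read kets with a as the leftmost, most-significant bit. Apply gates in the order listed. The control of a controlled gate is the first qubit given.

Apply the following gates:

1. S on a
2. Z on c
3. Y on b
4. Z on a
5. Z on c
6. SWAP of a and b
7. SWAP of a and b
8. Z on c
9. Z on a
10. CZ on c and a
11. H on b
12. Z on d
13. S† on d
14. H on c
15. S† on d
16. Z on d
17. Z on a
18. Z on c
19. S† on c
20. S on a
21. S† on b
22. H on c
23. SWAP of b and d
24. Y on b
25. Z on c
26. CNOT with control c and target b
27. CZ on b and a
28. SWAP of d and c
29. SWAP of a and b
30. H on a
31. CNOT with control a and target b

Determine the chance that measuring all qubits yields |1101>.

The probability of measuring |1101> is 1/8. Key observation: gates 4-9 undo each other exactly, leaving only the rest of the circuit to track.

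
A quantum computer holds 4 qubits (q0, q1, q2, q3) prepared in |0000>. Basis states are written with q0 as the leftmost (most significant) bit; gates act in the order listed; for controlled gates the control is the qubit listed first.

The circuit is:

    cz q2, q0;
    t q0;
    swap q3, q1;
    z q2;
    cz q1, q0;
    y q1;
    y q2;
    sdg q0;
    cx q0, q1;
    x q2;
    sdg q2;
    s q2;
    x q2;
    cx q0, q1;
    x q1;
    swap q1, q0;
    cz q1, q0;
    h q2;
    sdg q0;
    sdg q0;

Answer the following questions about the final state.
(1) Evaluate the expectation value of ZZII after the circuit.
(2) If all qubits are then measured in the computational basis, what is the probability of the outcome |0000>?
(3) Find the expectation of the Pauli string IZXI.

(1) In the final state, ZZII has expectation 1. Key observation: the block from step 9 through step 14 cancels to the identity and can be dropped.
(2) A full measurement returns |0000> with probability 1/2.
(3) The expectation value of IZXI is -1.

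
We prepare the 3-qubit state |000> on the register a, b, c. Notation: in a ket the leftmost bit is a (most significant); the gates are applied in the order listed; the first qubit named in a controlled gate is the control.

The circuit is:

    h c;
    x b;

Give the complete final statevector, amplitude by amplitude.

The resulting statevector has amplitude sqrt(2)/2 on |010>, sqrt(2)/2 on |011>, and 0 on every other basis state.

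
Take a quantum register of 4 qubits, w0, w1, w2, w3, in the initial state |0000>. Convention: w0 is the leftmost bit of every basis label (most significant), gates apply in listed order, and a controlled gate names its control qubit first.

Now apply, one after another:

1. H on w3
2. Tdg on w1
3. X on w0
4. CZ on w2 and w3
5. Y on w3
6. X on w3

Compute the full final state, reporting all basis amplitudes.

After the circuit, the state carries amplitude sqrt(2)*I/2 on |1000>, -sqrt(2)*I/2 on |1001>, and 0 on every other basis state.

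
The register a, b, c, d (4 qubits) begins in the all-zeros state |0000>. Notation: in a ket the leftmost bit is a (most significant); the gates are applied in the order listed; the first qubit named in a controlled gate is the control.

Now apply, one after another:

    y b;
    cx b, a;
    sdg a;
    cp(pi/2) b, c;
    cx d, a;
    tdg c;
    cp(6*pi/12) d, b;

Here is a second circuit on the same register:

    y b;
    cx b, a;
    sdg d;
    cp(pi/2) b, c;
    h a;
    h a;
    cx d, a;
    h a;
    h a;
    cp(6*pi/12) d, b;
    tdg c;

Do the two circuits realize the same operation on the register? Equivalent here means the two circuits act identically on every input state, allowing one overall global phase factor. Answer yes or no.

No, they are not equivalent — no single phase factor reconciles the two unitaries.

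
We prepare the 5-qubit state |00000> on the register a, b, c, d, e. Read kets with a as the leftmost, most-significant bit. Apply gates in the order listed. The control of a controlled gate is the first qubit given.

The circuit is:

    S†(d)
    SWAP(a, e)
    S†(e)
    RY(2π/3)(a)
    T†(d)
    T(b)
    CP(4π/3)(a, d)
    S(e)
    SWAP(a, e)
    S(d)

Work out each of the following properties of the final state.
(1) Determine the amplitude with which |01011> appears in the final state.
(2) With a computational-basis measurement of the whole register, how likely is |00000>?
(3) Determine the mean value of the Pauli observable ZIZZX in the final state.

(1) The final state's coefficient on |01011> equals 0.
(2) The probability of measuring |00000> is 1/4.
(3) The observable ZIZZX averages to sqrt(3)/2.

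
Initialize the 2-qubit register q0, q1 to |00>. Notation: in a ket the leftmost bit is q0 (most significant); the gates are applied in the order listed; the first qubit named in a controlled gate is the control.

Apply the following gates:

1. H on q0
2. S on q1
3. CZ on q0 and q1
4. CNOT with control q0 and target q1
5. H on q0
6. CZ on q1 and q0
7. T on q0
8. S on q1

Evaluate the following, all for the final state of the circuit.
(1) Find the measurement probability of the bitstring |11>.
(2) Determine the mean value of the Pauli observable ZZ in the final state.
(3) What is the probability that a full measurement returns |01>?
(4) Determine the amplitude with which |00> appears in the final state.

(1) The probability of measuring |11> is 1/4.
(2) In the final state, ZZ has expectation 0.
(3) A full measurement returns |01> with probability 1/4.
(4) |00> carries amplitude 1/2 in the final state.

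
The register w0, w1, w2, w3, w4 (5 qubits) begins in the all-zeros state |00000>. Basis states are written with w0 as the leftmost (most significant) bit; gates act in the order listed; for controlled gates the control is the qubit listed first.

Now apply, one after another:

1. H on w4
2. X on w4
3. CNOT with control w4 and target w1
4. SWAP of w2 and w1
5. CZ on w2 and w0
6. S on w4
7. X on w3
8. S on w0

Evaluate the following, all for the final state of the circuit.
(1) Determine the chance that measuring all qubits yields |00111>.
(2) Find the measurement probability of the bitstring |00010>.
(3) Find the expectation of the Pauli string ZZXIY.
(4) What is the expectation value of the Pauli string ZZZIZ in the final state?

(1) Outcome |00111> occurs with probability 1/2.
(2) Outcome |00010> occurs with probability 1/2.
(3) The expectation value of ZZXIY is 1.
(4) In the final state, ZZZIZ has expectation 1.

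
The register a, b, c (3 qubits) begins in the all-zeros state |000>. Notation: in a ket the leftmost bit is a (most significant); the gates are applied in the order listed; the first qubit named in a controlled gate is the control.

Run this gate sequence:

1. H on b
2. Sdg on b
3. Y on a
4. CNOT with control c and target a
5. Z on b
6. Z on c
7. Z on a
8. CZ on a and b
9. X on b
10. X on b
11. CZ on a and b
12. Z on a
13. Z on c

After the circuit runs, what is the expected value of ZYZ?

In the final state, ZYZ has expectation -1.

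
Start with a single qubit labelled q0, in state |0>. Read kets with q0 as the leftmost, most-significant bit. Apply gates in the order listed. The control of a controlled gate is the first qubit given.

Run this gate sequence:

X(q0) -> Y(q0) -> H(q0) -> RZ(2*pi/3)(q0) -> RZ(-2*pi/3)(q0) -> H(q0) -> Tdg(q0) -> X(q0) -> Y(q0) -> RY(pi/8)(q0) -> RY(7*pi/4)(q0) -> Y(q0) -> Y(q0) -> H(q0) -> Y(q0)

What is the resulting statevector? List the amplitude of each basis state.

The resulting statevector has amplitude -sqrt(2)*I*sqrt(sqrt(2)/4 + 1/2)*cos(pi/16)/2 - sqrt(2)*I*sqrt(1/2 - sqrt(2)/4)*cos(pi/16)/2 - sqrt(2)*I*sqrt(1/2 - sqrt(2)/4)*sin(pi/16)/2 + sqrt(2)*I*sqrt(sqrt(2)/4 + 1/2)*sin(pi/16)/2 on |0>, -sqrt(2)*I*sqrt(1/2 - sqrt(2)/4)*cos(pi/16)/2 + sqrt(2)*I*sqrt(1/2 - sqrt(2)/4)*sin(pi/16)/2 + sqrt(2)*I*sqrt(sqrt(2)/4 + 1/2)*sin(pi/16)/2 + sqrt(2)*I*sqrt(sqrt(2)/4 + 1/2)*cos(pi/16)/2 on |1>.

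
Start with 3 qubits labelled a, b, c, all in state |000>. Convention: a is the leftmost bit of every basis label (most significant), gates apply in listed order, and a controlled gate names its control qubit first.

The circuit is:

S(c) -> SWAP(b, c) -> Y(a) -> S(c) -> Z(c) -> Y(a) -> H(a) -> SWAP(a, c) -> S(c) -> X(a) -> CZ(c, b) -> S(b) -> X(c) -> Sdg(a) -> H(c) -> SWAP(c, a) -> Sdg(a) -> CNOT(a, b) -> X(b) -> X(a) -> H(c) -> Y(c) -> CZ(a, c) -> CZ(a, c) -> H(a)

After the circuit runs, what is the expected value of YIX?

The observable YIX averages to 0. Key observation: gates 23-24 undo each other exactly, leaving only the rest of the circuit to track.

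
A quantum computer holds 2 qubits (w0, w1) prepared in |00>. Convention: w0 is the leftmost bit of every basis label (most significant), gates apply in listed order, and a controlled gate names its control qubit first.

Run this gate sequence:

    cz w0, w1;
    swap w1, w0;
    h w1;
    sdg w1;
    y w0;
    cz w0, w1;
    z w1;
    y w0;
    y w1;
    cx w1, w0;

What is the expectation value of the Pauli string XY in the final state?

The observable XY averages to -1.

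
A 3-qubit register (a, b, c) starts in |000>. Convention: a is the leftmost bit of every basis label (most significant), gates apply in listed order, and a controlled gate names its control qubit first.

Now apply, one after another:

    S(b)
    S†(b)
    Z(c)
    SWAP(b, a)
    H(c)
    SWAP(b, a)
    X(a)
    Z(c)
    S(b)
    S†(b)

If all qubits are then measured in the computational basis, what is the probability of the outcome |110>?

A full measurement returns |110> with probability 0.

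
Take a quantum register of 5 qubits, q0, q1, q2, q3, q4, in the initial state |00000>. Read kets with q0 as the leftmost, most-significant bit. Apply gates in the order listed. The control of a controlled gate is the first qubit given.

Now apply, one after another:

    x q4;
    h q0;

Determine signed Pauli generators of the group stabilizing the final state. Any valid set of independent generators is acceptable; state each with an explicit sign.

The final state is stabilized by the group generated by +XIIII, +IZIII, +IIZII, +IIIZI, -IIIIZ; other independent generating sets are equally valid.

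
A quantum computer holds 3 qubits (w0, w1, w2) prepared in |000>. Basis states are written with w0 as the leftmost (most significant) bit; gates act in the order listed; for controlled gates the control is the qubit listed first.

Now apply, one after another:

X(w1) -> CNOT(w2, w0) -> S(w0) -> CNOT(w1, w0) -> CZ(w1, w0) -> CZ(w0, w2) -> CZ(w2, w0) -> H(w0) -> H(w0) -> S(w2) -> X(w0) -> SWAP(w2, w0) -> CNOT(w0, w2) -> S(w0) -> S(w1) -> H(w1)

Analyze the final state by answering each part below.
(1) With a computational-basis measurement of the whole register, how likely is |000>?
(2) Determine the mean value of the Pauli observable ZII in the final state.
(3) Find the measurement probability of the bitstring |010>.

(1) A full measurement returns |000> with probability 1/2.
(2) The observable ZII averages to 1.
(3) A full measurement returns |010> with probability 1/2.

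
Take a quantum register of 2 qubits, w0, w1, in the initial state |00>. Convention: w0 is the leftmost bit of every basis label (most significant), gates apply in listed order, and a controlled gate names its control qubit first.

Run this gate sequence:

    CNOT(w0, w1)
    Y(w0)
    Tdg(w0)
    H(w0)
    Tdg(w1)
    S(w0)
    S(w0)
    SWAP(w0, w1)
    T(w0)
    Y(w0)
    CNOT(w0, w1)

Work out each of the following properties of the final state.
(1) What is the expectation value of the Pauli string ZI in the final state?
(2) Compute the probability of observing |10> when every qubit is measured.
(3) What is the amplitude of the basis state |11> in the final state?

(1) The observable ZI averages to -1.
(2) Outcome |10> occurs with probability 1/2.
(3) |11> carries amplitude sqrt(2)*exp(3*I*pi/4)/2 in the final state.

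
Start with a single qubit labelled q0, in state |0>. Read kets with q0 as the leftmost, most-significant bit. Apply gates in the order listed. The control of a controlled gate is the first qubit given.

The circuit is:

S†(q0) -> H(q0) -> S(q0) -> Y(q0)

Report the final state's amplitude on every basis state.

The final amplitudes are sqrt(2)/2 on |0>, sqrt(2)*I/2 on |1>.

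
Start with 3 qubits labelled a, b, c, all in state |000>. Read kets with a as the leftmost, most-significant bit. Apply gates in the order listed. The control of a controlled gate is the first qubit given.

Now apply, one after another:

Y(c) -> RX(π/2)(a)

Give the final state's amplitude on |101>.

The amplitude on |101> is sqrt(2)/2.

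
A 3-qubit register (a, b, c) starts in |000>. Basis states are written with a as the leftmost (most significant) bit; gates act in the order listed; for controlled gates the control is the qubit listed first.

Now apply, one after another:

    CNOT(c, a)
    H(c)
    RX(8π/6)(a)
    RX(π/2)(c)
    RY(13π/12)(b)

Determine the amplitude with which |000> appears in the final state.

The amplitude on |000> is (1 - I)*(-sqrt(6 - 3*sqrt(2)) + sqrt(sqrt(2) + 2))/16.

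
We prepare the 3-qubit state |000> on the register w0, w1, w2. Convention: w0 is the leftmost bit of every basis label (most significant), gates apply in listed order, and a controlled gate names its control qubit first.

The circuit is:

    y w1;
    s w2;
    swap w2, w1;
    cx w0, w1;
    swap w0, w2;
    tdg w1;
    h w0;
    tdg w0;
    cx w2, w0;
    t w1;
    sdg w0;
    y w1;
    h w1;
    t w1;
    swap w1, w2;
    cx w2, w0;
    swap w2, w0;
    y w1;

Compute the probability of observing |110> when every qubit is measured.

Outcome |110> occurs with probability 1/4.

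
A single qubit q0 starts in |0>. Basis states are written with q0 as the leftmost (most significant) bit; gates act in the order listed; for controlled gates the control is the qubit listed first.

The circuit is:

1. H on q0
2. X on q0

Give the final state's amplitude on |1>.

The amplitude on |1> is sqrt(2)/2.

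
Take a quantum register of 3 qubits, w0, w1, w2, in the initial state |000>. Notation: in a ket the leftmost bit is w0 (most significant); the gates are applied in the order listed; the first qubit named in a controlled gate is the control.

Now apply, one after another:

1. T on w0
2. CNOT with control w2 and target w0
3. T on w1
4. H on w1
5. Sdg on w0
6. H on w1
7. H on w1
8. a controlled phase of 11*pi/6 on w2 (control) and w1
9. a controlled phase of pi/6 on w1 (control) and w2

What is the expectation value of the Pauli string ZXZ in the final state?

In the final state, ZXZ has expectation 1.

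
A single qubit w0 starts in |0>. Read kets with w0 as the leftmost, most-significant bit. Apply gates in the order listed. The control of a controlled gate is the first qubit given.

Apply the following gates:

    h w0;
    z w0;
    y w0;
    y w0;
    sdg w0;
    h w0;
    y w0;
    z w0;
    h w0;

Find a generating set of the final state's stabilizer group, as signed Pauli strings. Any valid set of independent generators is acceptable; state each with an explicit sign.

The stabilizer group can be generated by -Y, among other valid generating sets.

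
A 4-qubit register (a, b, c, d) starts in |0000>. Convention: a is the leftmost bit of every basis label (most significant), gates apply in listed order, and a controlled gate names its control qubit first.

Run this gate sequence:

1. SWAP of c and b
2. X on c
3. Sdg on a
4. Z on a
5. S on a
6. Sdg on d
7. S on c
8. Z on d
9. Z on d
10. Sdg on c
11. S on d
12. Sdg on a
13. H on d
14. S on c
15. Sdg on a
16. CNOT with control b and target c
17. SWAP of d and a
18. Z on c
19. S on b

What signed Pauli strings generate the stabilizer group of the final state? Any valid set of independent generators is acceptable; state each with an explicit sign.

The stabilizer group can be generated by +XIII, +IZII, -IIZI, +IIIZ, among other valid generating sets. Key observation: steps 5-12 multiply out to the identity, so the circuit reduces to the remaining gates.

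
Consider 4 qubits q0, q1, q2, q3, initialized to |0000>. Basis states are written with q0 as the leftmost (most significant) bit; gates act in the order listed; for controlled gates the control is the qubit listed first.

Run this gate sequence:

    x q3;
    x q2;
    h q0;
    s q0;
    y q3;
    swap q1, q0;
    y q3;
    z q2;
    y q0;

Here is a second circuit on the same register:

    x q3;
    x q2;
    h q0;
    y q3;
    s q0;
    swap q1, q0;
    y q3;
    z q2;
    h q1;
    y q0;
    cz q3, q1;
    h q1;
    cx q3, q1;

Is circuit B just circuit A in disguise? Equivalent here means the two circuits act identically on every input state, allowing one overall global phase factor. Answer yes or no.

Yes, they are equivalent — the unitaries differ by at most a global phase.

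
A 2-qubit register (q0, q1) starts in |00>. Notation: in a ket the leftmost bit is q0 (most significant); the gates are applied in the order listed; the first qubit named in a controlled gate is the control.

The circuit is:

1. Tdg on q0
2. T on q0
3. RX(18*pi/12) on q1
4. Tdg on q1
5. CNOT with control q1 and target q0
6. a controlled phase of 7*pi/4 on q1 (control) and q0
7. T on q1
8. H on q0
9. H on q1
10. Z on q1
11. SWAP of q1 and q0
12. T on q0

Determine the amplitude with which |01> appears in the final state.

|01> carries amplitude sqrt(2)*(-1 + exp(I*pi/4))/4 in the final state.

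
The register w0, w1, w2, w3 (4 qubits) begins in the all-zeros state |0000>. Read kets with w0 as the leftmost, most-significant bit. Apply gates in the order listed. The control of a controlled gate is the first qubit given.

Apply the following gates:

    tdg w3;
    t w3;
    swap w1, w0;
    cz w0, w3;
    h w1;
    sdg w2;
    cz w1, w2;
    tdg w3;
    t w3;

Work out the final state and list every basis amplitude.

The final amplitudes are sqrt(2)/2 on |0000>, sqrt(2)/2 on |0100>, and 0 on every other basis state.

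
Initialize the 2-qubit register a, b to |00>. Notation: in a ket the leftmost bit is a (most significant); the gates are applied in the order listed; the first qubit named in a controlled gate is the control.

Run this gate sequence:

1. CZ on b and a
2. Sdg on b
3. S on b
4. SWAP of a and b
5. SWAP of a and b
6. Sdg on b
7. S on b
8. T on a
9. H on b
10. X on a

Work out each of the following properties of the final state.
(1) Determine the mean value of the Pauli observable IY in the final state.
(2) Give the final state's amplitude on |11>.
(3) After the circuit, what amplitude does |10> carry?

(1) The expectation value of IY is 0. Key observation: the block from step 2 through step 7 cancels to the identity and can be dropped.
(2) The final state's coefficient on |11> equals sqrt(2)/2.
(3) |10> carries amplitude sqrt(2)/2 in the final state.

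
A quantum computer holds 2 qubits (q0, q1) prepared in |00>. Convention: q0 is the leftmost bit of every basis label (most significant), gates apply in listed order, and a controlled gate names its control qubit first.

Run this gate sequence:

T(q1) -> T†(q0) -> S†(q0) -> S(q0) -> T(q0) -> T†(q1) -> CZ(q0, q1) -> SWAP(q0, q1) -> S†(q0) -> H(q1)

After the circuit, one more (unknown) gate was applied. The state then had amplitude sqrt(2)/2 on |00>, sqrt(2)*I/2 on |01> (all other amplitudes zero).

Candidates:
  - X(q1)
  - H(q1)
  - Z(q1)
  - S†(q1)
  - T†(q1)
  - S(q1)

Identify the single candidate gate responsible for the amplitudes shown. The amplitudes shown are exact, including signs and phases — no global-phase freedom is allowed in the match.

The applied gate was S(q1).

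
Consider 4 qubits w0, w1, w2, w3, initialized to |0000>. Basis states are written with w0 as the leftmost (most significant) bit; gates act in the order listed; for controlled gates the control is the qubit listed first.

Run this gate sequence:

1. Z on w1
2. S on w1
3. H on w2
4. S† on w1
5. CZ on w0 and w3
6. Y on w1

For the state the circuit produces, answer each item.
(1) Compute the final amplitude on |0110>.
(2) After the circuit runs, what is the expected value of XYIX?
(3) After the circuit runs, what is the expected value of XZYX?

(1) |0110> carries amplitude sqrt(2)*I/2 in the final state.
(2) The observable XYIX averages to 0.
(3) In the final state, XZYX has expectation 0.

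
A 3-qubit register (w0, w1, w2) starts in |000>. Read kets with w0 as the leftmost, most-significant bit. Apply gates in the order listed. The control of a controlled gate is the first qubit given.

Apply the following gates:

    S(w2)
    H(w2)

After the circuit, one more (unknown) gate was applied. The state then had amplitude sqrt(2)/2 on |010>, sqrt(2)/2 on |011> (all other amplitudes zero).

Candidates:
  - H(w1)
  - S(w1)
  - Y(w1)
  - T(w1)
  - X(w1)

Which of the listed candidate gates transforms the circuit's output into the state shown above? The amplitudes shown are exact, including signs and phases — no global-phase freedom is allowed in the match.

It was X(w1) that produced the state shown.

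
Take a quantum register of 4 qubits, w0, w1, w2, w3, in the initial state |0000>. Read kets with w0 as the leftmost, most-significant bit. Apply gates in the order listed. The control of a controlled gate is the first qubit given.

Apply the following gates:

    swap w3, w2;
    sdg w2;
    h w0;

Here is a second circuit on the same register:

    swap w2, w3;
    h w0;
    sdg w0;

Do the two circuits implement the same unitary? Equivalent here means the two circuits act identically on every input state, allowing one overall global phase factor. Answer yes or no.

No, they are not equivalent — no single phase factor reconciles the two unitaries.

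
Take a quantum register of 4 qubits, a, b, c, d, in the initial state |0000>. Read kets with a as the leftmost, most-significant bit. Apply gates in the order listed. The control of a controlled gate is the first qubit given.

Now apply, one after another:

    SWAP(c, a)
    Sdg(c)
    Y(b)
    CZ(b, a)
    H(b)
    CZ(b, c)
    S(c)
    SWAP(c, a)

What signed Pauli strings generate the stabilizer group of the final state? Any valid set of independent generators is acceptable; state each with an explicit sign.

The final state is stabilized by the group generated by -IXII, +ZIII, +IIZI, +IIIZ; other independent generating sets are equally valid.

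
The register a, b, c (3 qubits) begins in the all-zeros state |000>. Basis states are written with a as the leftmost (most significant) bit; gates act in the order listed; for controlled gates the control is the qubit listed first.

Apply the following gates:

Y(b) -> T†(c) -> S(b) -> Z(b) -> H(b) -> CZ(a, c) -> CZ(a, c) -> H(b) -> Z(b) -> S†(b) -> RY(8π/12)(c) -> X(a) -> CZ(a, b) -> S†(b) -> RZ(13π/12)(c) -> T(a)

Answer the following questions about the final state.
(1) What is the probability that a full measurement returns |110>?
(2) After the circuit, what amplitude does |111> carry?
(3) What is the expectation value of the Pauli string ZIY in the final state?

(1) Outcome |110> occurs with probability 1/4. Key observation: gates 3-10 undo each other exactly, leaving only the rest of the circuit to track.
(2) The amplitude on |111> is -sqrt(3)*exp(19*I*pi/24)/2.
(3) The expectation value of ZIY is -sqrt(6)/8 + 3*sqrt(2)/8.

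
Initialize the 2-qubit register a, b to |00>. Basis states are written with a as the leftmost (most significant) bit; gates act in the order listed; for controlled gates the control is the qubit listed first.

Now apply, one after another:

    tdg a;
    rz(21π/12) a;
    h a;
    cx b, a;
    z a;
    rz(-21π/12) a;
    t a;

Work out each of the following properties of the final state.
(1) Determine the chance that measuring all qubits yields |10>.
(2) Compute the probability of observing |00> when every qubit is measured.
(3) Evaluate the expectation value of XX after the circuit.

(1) The probability of measuring |10> is 1/2.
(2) A full measurement returns |00> with probability 1/2.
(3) The observable XX averages to 0.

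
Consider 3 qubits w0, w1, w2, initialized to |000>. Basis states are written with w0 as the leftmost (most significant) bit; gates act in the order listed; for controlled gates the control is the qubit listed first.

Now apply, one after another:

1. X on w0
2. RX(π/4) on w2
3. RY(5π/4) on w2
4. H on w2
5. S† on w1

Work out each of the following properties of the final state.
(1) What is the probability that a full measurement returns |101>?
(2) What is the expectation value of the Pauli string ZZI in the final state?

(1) The probability of measuring |101> is 3/4.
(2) In the final state, ZZI has expectation -1.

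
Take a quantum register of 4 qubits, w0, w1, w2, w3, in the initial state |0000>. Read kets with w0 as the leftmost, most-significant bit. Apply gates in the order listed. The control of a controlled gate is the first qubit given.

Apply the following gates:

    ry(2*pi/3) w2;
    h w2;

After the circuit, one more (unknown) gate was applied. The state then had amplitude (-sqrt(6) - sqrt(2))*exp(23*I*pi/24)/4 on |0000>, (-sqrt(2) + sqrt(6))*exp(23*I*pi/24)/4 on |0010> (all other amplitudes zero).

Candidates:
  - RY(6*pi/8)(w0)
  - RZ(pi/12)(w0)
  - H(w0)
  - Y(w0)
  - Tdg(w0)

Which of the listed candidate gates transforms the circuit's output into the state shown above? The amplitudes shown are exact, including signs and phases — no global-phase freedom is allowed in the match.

The applied gate was RZ(pi/12)(w0).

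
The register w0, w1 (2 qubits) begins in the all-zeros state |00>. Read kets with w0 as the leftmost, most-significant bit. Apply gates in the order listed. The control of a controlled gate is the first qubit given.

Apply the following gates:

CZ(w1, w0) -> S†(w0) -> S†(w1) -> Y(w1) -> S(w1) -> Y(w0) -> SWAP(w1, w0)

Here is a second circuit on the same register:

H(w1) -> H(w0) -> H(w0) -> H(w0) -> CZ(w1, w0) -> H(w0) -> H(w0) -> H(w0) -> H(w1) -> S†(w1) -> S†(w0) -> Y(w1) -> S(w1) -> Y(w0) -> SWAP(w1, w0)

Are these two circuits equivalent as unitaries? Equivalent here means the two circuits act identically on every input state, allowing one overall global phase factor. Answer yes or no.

No: there is an input state on which the two circuits produce genuinely different outputs (not merely differing by a phase).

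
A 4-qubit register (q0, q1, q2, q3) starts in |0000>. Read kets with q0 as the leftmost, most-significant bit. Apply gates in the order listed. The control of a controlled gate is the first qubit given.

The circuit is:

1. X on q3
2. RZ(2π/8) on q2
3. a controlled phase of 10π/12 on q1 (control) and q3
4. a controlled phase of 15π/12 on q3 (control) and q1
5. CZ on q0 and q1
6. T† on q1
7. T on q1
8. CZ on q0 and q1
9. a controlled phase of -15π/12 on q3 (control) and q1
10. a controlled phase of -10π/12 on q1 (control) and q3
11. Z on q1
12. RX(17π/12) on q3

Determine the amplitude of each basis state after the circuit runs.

The resulting statevector has amplitude (-sqrt(sqrt(2) + 2)/4 - sqrt(6 - 3*sqrt(2))/4)*exp(3*I*pi/8) on |0000>, (-sqrt(2 - sqrt(2))/4 + sqrt(3*sqrt(2) + 6)/4)*exp(7*I*pi/8) on |0001>, and 0 on every other basis state.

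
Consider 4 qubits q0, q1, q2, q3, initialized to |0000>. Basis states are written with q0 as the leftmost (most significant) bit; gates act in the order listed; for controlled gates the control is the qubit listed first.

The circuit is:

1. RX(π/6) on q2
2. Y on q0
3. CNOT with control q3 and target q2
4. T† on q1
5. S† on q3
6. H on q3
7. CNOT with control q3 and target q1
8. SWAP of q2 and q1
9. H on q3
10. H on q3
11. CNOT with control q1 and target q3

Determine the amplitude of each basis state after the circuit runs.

The final amplitudes are I*(1 + sqrt(3))/4 on |1000>, I*(1 + sqrt(3))/4 on |1011>, -1/4 + sqrt(3)/4 on |1101>, -1/4 + sqrt(3)/4 on |1110>, and 0 on every other basis state. Key observation: steps 9-10 multiply out to the identity, so the circuit reduces to the remaining gates.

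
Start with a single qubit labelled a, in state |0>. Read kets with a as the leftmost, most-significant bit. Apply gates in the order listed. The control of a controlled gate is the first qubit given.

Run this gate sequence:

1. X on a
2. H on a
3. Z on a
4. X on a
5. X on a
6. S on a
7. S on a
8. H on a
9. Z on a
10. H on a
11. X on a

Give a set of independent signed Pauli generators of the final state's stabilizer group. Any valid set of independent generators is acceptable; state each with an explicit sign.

The final state is stabilized by the group generated by -X; other independent generating sets are equally valid.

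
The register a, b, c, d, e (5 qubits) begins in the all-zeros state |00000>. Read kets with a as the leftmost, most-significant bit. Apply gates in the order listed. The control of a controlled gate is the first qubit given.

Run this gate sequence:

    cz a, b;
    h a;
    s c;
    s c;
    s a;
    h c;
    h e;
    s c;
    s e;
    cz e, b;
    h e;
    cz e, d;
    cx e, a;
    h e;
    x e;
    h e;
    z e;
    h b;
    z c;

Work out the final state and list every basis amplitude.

After the circuit, the state carries amplitude sqrt(2)*(1 + I)/8 on |00000>, sqrt(2)*(1 + I)/8 on |00001>, 0 on |00010>, 0 on |00011>, sqrt(2)*(1 - I)/8 on |00100>, sqrt(2)*(1 - I)/8 on |00101>, 0 on |00110>, 0 on |00111>, sqrt(2)*(1 + I)/8 on |01000>, sqrt(2)*(1 + I)/8 on |01001>, 0 on |01010>, 0 on |01011>, sqrt(2)*(1 - I)/8 on |01100>, sqrt(2)*(1 - I)/8 on |01101>, 0 on |01110>, 0 on |01111>, sqrt(2)*(-1 + I)/8 on |10000>, sqrt(2)*(1 - I)/8 on |10001>, 0 on |10010>, 0 on |10011>, sqrt(2)*(1 + I)/8 on |10100>, sqrt(2)*(-1 - I)/8 on |10101>, 0 on |10110>, 0 on |10111>, sqrt(2)*(-1 + I)/8 on |11000>, sqrt(2)*(1 - I)/8 on |11001>, 0 on |11010>, 0 on |11011>, sqrt(2)*(1 + I)/8 on |11100>, sqrt(2)*(-1 - I)/8 on |11101>, 0 on |11110>, 0 on |11111>. Key observation: gates 14-17 undo each other exactly, leaving only the rest of the circuit to track.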